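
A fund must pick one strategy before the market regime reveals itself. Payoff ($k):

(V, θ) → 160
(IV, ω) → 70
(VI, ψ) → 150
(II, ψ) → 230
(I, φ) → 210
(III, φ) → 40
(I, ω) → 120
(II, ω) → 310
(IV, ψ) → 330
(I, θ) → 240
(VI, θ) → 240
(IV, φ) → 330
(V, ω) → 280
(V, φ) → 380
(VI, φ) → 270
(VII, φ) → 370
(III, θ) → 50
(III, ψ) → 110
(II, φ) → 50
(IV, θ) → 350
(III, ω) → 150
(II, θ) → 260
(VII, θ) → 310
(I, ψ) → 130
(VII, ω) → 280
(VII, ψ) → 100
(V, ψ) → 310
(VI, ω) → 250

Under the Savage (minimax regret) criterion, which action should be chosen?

VI

Column bests: θ=350, φ=380, ψ=330, ω=310.
I regrets: 110, 170, 200, 190 → max 200
II regrets: 90, 330, 100, 0 → max 330
III regrets: 300, 340, 220, 160 → max 340
IV regrets: 0, 50, 0, 240 → max 240
V regrets: 190, 0, 20, 30 → max 190
VI regrets: 110, 110, 180, 60 → max 180
VII regrets: 40, 10, 230, 30 → max 230
Smallest max regret = 180 → VI.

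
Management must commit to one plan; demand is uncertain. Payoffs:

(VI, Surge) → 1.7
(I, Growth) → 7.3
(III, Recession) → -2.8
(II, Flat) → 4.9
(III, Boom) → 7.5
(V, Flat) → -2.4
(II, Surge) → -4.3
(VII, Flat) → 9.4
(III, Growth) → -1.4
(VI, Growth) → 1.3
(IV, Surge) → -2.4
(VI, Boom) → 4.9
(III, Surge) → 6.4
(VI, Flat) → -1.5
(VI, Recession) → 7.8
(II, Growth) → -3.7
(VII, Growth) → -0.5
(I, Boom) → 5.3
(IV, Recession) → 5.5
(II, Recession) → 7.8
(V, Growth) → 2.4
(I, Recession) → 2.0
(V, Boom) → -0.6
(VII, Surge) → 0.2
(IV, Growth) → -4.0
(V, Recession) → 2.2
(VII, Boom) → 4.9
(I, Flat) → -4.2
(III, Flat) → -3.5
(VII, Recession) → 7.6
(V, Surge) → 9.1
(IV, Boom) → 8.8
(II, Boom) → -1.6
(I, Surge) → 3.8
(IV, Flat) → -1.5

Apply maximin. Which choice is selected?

VII

Row minima: I=-4.2, II=-4.3, III=-3.5, IV=-4.0, V=-2.4, VI=-1.5, VII=-0.5
Best worst-case = -0.5 → VII.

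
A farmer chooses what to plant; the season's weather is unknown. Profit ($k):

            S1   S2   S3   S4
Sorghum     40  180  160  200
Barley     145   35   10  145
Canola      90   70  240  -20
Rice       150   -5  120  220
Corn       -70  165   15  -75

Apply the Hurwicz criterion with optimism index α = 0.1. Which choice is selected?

Sorghum

Sorghum: 0.1·200 + 0.9·40 = 56
Barley: 0.1·145 + 0.9·10 = 23.5
Canola: 0.1·240 + 0.9·(-20) = 6
Rice: 0.1·220 + 0.9·(-5) = 17.5
Corn: 0.1·165 + 0.9·(-75) = -51
Highest Hurwicz score = 56 → Sorghum.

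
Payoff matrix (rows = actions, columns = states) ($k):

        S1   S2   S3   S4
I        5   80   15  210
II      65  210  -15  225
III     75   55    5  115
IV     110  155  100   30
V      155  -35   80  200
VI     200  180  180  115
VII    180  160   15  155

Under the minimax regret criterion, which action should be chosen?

VI

Column bests: S1=200, S2=210, S3=180, S4=225.
I regrets: 195, 130, 165, 15 → max 195
II regrets: 135, 0, 195, 0 → max 195
III regrets: 125, 155, 175, 110 → max 175
IV regrets: 90, 55, 80, 195 → max 195
V regrets: 45, 245, 100, 25 → max 245
VI regrets: 0, 30, 0, 110 → max 110
VII regrets: 20, 50, 165, 70 → max 165
Smallest max regret = 110 → VI.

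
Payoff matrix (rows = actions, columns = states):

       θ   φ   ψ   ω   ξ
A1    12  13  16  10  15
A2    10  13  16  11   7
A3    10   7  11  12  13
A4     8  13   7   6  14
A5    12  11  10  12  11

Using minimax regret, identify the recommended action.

A1

Column bests: θ=12, φ=13, ψ=16, ω=12, ξ=15.
A1 regrets: 0, 0, 0, 2, 0 → max 2
A2 regrets: 2, 0, 0, 1, 8 → max 8
A3 regrets: 2, 6, 5, 0, 2 → max 6
A4 regrets: 4, 0, 9, 6, 1 → max 9
A5 regrets: 0, 2, 6, 0, 4 → max 6
Smallest max regret = 2 → A1.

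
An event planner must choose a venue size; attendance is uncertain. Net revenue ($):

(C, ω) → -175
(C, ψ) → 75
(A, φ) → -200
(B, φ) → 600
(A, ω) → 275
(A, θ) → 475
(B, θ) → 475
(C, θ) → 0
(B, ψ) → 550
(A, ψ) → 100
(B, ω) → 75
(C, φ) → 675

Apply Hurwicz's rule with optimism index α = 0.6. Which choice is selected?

B

A: 0.6·475 + 0.4·(-200) = 205
B: 0.6·600 + 0.4·75 = 390
C: 0.6·675 + 0.4·(-175) = 335
Highest Hurwicz score = 390 → B.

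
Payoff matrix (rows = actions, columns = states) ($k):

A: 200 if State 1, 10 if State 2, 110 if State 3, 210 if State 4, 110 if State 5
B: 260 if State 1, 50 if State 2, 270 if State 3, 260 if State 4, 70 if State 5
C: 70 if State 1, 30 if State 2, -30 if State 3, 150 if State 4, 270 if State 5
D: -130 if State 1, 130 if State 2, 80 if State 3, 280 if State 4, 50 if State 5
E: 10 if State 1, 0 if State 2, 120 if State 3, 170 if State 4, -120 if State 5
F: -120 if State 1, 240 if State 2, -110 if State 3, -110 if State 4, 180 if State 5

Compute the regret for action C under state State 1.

190

Best payoff under State 1 is 260.
Regret = 260 − 70 = 190.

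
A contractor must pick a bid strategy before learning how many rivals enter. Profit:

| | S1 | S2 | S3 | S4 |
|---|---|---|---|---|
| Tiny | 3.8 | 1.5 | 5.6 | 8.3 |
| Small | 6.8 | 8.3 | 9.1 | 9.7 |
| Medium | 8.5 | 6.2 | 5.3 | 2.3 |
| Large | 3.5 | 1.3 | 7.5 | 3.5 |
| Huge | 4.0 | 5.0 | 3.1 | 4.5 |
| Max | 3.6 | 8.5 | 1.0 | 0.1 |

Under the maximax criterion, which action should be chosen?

Row maxima: Tiny=8.3, Small=9.7, Medium=8.5, Large=7.5, Huge=5.0, Max=8.5
Best best-case = 9.7 → Small.

Small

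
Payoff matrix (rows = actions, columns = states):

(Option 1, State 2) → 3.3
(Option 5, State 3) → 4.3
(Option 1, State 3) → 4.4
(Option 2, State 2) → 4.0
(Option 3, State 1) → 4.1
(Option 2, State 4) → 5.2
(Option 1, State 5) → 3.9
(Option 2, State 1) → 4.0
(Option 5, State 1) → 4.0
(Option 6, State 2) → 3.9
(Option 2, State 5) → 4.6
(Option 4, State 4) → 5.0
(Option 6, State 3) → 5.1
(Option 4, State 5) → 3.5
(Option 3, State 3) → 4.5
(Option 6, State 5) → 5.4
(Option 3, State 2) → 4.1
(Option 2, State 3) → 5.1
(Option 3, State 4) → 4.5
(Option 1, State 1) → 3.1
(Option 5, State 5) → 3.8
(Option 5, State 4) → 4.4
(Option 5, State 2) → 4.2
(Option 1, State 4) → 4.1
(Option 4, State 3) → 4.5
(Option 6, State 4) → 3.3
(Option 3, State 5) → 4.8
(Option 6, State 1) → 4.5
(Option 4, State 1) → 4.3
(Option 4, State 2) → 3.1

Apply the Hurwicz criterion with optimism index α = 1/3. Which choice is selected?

Option 2

Option 1: 1/3·4.4 + 2/3·3.1 = 53/15
Option 2: 1/3·5.2 + 2/3·4.0 = 4.4
Option 3: 1/3·4.8 + 2/3·4.1 = 13/3
Option 4: 1/3·5.0 + 2/3·3.1 = 56/15
Option 5: 1/3·4.4 + 2/3·3.8 = 4
Option 6: 1/3·5.4 + 2/3·3.3 = 4
Highest Hurwicz score = 4.4 → Option 2.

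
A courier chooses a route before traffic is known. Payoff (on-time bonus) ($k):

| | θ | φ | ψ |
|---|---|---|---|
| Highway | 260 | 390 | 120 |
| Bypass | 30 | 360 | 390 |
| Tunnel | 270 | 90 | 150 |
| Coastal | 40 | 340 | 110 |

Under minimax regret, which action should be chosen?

Bypass

Column bests: θ=270, φ=390, ψ=390.
Highway regrets: 10, 0, 270 → max 270
Bypass regrets: 240, 30, 0 → max 240
Tunnel regrets: 0, 300, 240 → max 300
Coastal regrets: 230, 50, 280 → max 280
Smallest max regret = 240 → Bypass.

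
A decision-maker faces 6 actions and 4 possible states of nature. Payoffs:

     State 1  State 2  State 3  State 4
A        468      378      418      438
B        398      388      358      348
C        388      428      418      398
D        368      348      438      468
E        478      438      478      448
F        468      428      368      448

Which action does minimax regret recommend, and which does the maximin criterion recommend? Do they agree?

minimax regret → E; maximin → E (agree)

Column bests: State 1=478, State 2=438, State 3=478, State 4=468.
A regrets: 10, 60, 60, 30 → max 60
B regrets: 80, 50, 120, 120 → max 120
C regrets: 90, 10, 60, 70 → max 90
D regrets: 110, 90, 40, 0 → max 110
E regrets: 0, 0, 0, 20 → max 20
F regrets: 10, 10, 110, 20 → max 110
Smallest max regret = 20 → E.
Row minima: A=378, B=348, C=388, D=348, E=438, F=368
Best worst-case = 438 → E.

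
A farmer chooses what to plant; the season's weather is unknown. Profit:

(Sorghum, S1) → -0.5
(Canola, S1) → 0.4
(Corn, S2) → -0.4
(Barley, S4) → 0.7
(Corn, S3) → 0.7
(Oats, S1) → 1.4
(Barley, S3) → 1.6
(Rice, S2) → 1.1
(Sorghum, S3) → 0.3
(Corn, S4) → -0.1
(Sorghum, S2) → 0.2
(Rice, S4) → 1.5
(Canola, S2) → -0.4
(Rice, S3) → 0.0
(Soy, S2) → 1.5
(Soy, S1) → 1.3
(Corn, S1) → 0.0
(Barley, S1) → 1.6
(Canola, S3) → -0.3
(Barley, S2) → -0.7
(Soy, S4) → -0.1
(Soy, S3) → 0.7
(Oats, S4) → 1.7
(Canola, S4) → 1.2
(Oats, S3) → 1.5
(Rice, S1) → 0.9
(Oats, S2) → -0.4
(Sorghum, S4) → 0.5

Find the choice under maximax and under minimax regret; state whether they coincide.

maximax → Oats; minimax regret → Rice (disagree)

Row maxima: Sorghum=0.5, Rice=1.5, Corn=0.7, Canola=1.2, Oats=1.7, Barley=1.6, Soy=1.5
Best best-case = 1.7 → Oats.
Column bests: S1=1.6, S2=1.5, S3=1.6, S4=1.7.
Sorghum regrets: 2.1, 1.3, 1.3, 1.2 → max 2.1
Rice regrets: 0.7, 0.4, 1.6, 0.2 → max 1.6
Corn regrets: 1.6, 1.9, 0.9, 1.8 → max 1.9
Canola regrets: 1.2, 1.9, 1.9, 0.5 → max 1.9
Oats regrets: 0.2, 1.9, 0.1, 0.0 → max 1.9
Barley regrets: 0.0, 2.2, 0.0, 1.0 → max 2.2
Soy regrets: 0.3, 0.0, 0.9, 1.8 → max 1.8
Smallest max regret = 1.6 → Rice.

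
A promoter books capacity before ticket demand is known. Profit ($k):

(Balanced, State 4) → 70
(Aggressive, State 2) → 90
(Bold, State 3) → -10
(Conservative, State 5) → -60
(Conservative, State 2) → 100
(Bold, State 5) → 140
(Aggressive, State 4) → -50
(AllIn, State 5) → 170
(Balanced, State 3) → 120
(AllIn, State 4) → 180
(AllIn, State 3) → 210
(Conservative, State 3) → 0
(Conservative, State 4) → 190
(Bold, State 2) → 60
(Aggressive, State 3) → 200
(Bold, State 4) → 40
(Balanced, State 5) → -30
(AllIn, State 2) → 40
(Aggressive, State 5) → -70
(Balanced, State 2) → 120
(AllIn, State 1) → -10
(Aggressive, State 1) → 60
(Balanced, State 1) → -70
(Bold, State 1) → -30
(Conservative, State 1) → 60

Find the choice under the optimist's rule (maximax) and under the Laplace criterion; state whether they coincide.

Row maxima: Conservative=190, Balanced=120, Aggressive=200, Bold=140, AllIn=210
Best best-case = 210 → AllIn.
Row averages: Conservative=58, Balanced=42, Aggressive=46, Bold=40, AllIn=118
Highest average = 118 → AllIn.

maximax → AllIn; laplace → AllIn (agree)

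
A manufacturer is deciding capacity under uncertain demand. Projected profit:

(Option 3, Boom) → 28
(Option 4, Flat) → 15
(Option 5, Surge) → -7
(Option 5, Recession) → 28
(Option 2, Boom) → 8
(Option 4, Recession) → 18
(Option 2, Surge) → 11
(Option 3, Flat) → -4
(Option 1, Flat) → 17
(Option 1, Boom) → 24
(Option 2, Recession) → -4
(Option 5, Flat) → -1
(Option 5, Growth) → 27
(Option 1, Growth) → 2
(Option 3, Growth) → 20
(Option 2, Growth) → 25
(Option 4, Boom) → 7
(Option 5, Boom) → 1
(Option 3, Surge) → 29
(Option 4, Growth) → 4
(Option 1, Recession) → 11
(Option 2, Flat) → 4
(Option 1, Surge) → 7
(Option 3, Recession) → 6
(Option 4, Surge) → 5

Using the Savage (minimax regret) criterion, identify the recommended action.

Column bests: Recession=28, Flat=17, Growth=27, Boom=28, Surge=29.
Option 1 regrets: 17, 0, 25, 4, 22 → max 25
Option 2 regrets: 32, 13, 2, 20, 18 → max 32
Option 3 regrets: 22, 21, 7, 0, 0 → max 22
Option 4 regrets: 10, 2, 23, 21, 24 → max 24
Option 5 regrets: 0, 18, 0, 27, 36 → max 36
Smallest max regret = 22 → Option 3.

Option 3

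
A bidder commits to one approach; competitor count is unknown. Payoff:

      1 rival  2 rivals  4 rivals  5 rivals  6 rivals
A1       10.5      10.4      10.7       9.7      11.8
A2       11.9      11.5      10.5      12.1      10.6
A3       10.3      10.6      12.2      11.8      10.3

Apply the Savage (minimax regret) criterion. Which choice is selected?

A3

Column bests: 1 rival=11.9, 2 rivals=11.5, 4 rivals=12.2, 5 rivals=12.1, 6 rivals=11.8.
A1 regrets: 1.4, 1.1, 1.5, 2.4, 0.0 → max 2.4
A2 regrets: 0.0, 0.0, 1.7, 0.0, 1.2 → max 1.7
A3 regrets: 1.6, 0.9, 0.0, 0.3, 1.5 → max 1.6
Smallest max regret = 1.6 → A3.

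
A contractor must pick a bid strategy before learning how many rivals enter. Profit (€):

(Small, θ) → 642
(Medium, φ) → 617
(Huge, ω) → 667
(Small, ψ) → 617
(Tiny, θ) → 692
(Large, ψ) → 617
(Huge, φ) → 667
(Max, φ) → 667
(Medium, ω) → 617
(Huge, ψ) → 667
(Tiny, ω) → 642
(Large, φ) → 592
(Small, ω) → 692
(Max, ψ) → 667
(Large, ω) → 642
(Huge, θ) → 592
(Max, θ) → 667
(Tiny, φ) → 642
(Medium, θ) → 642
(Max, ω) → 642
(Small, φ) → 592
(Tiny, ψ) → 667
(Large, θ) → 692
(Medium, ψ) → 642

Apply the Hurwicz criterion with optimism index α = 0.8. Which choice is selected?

Tiny: 0.8·692 + 0.2·642 = 682
Small: 0.8·692 + 0.2·592 = 672
Medium: 0.8·642 + 0.2·617 = 637
Large: 0.8·692 + 0.2·592 = 672
Huge: 0.8·667 + 0.2·592 = 652
Max: 0.8·667 + 0.2·642 = 662
Highest Hurwicz score = 682 → Tiny.

Tiny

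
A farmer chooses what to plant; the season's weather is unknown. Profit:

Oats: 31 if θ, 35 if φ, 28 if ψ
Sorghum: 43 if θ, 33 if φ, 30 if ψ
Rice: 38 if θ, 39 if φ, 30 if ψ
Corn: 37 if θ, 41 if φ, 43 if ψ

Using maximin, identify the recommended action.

Row minima: Oats=28, Sorghum=30, Rice=30, Corn=37
Best worst-case = 37 → Corn.

Corn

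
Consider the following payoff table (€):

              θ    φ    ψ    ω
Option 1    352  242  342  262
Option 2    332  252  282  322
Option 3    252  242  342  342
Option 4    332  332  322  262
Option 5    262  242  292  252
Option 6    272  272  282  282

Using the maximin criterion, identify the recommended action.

Row minima: Option 1=242, Option 2=252, Option 3=242, Option 4=262, Option 5=242, Option 6=272
Best worst-case = 272 → Option 6.

Option 6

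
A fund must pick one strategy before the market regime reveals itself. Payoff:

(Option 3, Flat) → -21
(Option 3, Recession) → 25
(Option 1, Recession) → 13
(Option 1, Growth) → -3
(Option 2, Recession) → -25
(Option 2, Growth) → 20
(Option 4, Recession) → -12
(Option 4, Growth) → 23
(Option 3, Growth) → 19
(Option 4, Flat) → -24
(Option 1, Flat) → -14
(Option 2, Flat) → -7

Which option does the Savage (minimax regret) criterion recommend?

Column bests: Recession=25, Flat=-7, Growth=23.
Option 1 regrets: 12, 7, 26 → max 26
Option 2 regrets: 50, 0, 3 → max 50
Option 3 regrets: 0, 14, 4 → max 14
Option 4 regrets: 37, 17, 0 → max 37
Smallest max regret = 14 → Option 3.

Option 3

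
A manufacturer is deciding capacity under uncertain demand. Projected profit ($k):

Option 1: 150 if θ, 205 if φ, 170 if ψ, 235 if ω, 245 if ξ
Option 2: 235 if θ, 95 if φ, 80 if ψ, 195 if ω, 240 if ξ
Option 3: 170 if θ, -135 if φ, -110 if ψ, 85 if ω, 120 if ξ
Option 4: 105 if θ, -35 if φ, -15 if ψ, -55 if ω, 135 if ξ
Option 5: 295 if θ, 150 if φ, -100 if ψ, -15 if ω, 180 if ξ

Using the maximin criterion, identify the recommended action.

Row minima: Option 1=150, Option 2=80, Option 3=-135, Option 4=-55, Option 5=-100
Best worst-case = 150 → Option 1.

Option 1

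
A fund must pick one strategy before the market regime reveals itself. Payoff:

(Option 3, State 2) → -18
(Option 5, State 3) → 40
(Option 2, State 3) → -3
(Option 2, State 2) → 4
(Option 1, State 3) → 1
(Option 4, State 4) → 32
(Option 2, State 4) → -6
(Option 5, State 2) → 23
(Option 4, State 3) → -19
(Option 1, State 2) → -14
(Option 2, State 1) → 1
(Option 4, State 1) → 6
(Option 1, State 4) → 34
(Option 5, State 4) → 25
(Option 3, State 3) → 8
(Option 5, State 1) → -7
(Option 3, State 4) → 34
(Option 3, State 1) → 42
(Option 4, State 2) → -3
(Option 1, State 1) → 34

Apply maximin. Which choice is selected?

Row minima: Option 1=-14, Option 2=-6, Option 3=-18, Option 4=-19, Option 5=-7
Best worst-case = -6 → Option 2.

Option 2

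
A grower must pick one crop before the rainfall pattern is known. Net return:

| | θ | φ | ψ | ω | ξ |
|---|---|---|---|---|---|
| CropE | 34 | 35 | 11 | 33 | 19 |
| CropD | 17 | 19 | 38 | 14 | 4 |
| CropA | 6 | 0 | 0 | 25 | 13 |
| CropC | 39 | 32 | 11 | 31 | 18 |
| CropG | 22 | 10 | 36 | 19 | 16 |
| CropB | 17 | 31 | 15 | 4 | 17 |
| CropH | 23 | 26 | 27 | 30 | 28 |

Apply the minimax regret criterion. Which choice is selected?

Column bests: θ=39, φ=35, ψ=38, ω=33, ξ=28.
CropE regrets: 5, 0, 27, 0, 9 → max 27
CropD regrets: 22, 16, 0, 19, 24 → max 24
CropA regrets: 33, 35, 38, 8, 15 → max 38
CropC regrets: 0, 3, 27, 2, 10 → max 27
CropG regrets: 17, 25, 2, 14, 12 → max 25
CropB regrets: 22, 4, 23, 29, 11 → max 29
CropH regrets: 16, 9, 11, 3, 0 → max 16
Smallest max regret = 16 → CropH.

CropH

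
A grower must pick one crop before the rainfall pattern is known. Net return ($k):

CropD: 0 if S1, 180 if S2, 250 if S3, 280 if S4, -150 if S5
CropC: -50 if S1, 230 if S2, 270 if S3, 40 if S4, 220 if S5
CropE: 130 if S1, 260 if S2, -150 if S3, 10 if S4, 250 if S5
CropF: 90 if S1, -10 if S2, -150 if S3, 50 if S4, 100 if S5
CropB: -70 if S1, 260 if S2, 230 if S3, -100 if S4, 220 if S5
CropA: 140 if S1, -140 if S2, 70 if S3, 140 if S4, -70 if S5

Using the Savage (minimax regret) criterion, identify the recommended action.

Column bests: S1=140, S2=260, S3=270, S4=280, S5=250.
CropD regrets: 140, 80, 20, 0, 400 → max 400
CropC regrets: 190, 30, 0, 240, 30 → max 240
CropE regrets: 10, 0, 420, 270, 0 → max 420
CropF regrets: 50, 270, 420, 230, 150 → max 420
CropB regrets: 210, 0, 40, 380, 30 → max 380
CropA regrets: 0, 400, 200, 140, 320 → max 400
Smallest max regret = 240 → CropC.

CropC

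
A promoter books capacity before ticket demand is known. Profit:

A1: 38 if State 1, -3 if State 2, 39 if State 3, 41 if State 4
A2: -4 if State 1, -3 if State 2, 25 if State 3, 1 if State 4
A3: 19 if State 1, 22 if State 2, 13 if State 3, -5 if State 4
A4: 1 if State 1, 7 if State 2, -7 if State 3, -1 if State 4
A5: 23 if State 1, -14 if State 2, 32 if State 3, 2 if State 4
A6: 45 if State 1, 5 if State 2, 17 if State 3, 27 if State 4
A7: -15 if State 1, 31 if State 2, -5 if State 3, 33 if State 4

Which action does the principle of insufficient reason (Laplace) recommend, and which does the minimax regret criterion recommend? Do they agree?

Row averages: A1=28.75, A2=4.75, A3=12.25, A4=0, A5=10.75, A6=23.5, A7=11
Highest average = 28.75 → A1.
Column bests: State 1=45, State 2=31, State 3=39, State 4=41.
A1 regrets: 7, 34, 0, 0 → max 34
A2 regrets: 49, 34, 14, 40 → max 49
A3 regrets: 26, 9, 26, 46 → max 46
A4 regrets: 44, 24, 46, 42 → max 46
A5 regrets: 22, 45, 7, 39 → max 45
A6 regrets: 0, 26, 22, 14 → max 26
A7 regrets: 60, 0, 44, 8 → max 60
Smallest max regret = 26 → A6.

laplace → A1; minimax regret → A6 (disagree)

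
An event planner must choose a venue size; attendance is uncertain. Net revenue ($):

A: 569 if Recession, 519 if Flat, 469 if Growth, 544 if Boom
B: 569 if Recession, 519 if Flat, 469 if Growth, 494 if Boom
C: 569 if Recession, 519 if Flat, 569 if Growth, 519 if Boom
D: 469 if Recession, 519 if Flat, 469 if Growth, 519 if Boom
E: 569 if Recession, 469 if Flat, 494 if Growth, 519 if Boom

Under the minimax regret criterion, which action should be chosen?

C

Column bests: Recession=569, Flat=519, Growth=569, Boom=544.
A regrets: 0, 0, 100, 0 → max 100
B regrets: 0, 0, 100, 50 → max 100
C regrets: 0, 0, 0, 25 → max 25
D regrets: 100, 0, 100, 25 → max 100
E regrets: 0, 50, 75, 25 → max 75
Smallest max regret = 25 → C.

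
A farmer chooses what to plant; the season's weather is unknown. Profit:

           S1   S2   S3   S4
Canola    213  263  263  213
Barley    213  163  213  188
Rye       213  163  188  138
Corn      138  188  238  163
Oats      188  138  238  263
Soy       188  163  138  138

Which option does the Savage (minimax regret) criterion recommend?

Column bests: S1=213, S2=263, S3=263, S4=263.
Canola regrets: 0, 0, 0, 50 → max 50
Barley regrets: 0, 100, 50, 75 → max 100
Rye regrets: 0, 100, 75, 125 → max 125
Corn regrets: 75, 75, 25, 100 → max 100
Oats regrets: 25, 125, 25, 0 → max 125
Soy regrets: 25, 100, 125, 125 → max 125
Smallest max regret = 50 → Canola.

Canola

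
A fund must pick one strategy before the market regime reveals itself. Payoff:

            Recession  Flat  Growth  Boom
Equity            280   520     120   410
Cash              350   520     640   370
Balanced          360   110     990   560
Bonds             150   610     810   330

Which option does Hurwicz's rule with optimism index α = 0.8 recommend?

Equity: 0.8·520 + 0.2·120 = 440
Cash: 0.8·640 + 0.2·350 = 582
Balanced: 0.8·990 + 0.2·110 = 814
Bonds: 0.8·810 + 0.2·150 = 678
Highest Hurwicz score = 814 → Balanced.

Balanced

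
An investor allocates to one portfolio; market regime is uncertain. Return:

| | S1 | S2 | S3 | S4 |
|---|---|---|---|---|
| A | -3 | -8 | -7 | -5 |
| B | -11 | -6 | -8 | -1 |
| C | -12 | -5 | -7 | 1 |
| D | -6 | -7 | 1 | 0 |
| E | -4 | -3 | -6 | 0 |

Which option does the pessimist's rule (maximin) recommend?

E

Row minima: A=-8, B=-11, C=-12, D=-7, E=-6
Best worst-case = -6 → E.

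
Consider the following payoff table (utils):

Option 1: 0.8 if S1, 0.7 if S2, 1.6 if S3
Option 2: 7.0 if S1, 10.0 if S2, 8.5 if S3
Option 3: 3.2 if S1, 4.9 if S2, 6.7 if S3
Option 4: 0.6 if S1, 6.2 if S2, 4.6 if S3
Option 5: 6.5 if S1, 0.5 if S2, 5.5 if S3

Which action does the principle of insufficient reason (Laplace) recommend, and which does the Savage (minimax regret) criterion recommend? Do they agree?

laplace → Option 2; minimax regret → Option 2 (agree)

Row averages: Option 1=31/30, Option 2=8.5, Option 3=74/15, Option 4=3.8, Option 5=25/6
Highest average = 8.5 → Option 2.
Column bests: S1=7.0, S2=10.0, S3=8.5.
Option 1 regrets: 6.2, 9.3, 6.9 → max 9.3
Option 2 regrets: 0.0, 0.0, 0.0 → max 0.0
Option 3 regrets: 3.8, 5.1, 1.8 → max 5.1
Option 4 regrets: 6.4, 3.8, 3.9 → max 6.4
Option 5 regrets: 0.5, 9.5, 3.0 → max 9.5
Smallest max regret = 0.0 → Option 2.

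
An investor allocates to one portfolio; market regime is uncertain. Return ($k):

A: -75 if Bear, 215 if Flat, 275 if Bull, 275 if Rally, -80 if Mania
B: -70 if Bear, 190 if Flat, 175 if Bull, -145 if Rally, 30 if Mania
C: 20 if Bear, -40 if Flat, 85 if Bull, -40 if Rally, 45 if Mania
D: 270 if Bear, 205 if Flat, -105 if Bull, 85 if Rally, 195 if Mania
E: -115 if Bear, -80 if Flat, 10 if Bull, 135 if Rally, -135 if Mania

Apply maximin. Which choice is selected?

Row minima: A=-80, B=-145, C=-40, D=-105, E=-135
Best worst-case = -40 → C.

C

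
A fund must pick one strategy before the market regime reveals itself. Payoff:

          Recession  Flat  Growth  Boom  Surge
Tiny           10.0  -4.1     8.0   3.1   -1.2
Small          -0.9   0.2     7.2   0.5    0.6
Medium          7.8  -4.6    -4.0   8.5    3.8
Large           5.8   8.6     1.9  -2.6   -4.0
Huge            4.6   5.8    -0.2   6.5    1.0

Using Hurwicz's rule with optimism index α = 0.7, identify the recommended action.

Tiny: 0.7·10.0 + 0.3·(-4.1) = 5.77
Small: 0.7·7.2 + 0.3·(-0.9) = 4.77
Medium: 0.7·8.5 + 0.3·(-4.6) = 4.57
Large: 0.7·8.6 + 0.3·(-4.0) = 4.82
Huge: 0.7·6.5 + 0.3·(-0.2) = 4.49
Highest Hurwicz score = 5.77 → Tiny.

Tiny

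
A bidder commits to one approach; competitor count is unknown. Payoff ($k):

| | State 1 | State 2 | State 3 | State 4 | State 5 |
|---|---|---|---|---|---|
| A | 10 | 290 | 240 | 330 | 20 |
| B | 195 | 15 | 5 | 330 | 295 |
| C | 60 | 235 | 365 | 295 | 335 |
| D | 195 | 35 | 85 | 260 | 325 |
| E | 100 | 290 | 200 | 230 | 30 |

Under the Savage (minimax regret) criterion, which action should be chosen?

Column bests: State 1=195, State 2=290, State 3=365, State 4=330, State 5=335.
A regrets: 185, 0, 125, 0, 315 → max 315
B regrets: 0, 275, 360, 0, 40 → max 360
C regrets: 135, 55, 0, 35, 0 → max 135
D regrets: 0, 255, 280, 70, 10 → max 280
E regrets: 95, 0, 165, 100, 305 → max 305
Smallest max regret = 135 → C.

C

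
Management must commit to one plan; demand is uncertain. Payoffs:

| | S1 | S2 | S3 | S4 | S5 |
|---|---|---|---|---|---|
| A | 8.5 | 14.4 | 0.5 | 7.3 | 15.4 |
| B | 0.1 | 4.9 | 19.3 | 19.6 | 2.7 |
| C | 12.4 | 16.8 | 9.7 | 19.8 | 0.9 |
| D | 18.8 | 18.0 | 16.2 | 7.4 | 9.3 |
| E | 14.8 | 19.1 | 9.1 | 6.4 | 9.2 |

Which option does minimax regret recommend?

D

Column bests: S1=18.8, S2=19.1, S3=19.3, S4=19.8, S5=15.4.
A regrets: 10.3, 4.7, 18.8, 12.5, 0.0 → max 18.8
B regrets: 18.7, 14.2, 0.0, 0.2, 12.7 → max 18.7
C regrets: 6.4, 2.3, 9.6, 0.0, 14.5 → max 14.5
D regrets: 0.0, 1.1, 3.1, 12.4, 6.1 → max 12.4
E regrets: 4.0, 0.0, 10.2, 13.4, 6.2 → max 13.4
Smallest max regret = 12.4 → D.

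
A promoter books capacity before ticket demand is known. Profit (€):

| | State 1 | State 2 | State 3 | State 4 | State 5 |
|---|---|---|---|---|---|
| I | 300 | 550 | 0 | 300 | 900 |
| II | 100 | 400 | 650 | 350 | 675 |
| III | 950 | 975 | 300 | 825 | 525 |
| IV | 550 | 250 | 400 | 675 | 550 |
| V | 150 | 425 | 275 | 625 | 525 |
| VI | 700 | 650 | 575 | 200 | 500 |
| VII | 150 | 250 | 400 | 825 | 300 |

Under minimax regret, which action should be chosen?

Column bests: State 1=950, State 2=975, State 3=650, State 4=825, State 5=900.
I regrets: 650, 425, 650, 525, 0 → max 650
II regrets: 850, 575, 0, 475, 225 → max 850
III regrets: 0, 0, 350, 0, 375 → max 375
IV regrets: 400, 725, 250, 150, 350 → max 725
V regrets: 800, 550, 375, 200, 375 → max 800
VI regrets: 250, 325, 75, 625, 400 → max 625
VII regrets: 800, 725, 250, 0, 600 → max 800
Smallest max regret = 375 → III.

III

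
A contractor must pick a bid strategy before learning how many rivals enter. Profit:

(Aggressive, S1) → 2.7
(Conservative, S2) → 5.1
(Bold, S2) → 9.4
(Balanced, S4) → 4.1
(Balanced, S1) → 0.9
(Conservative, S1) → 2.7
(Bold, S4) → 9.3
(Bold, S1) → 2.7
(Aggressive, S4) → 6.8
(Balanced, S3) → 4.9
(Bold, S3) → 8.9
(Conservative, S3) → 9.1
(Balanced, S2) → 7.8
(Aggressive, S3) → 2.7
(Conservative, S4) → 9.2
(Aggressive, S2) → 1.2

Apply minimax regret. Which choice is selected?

Bold

Column bests: S1=2.7, S2=9.4, S3=9.1, S4=9.3.
Conservative regrets: 0.0, 4.3, 0.0, 0.1 → max 4.3
Balanced regrets: 1.8, 1.6, 4.2, 5.2 → max 5.2
Aggressive regrets: 0.0, 8.2, 6.4, 2.5 → max 8.2
Bold regrets: 0.0, 0.0, 0.2, 0.0 → max 0.2
Smallest max regret = 0.2 → Bold.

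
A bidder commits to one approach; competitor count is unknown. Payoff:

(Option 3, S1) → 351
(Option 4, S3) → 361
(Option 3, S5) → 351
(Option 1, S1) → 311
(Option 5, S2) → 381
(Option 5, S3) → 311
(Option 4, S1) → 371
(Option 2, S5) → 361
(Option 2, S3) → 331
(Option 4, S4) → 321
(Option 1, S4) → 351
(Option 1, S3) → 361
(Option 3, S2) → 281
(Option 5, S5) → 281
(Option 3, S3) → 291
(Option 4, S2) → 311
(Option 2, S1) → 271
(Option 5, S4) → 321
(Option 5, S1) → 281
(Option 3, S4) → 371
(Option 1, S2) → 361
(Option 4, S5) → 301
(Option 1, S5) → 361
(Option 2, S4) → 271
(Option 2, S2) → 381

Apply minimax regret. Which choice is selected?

Column bests: S1=371, S2=381, S3=361, S4=371, S5=361.
Option 1 regrets: 60, 20, 0, 20, 0 → max 60
Option 2 regrets: 100, 0, 30, 100, 0 → max 100
Option 3 regrets: 20, 100, 70, 0, 10 → max 100
Option 4 regrets: 0, 70, 0, 50, 60 → max 70
Option 5 regrets: 90, 0, 50, 50, 80 → max 90
Smallest max regret = 60 → Option 1.

Option 1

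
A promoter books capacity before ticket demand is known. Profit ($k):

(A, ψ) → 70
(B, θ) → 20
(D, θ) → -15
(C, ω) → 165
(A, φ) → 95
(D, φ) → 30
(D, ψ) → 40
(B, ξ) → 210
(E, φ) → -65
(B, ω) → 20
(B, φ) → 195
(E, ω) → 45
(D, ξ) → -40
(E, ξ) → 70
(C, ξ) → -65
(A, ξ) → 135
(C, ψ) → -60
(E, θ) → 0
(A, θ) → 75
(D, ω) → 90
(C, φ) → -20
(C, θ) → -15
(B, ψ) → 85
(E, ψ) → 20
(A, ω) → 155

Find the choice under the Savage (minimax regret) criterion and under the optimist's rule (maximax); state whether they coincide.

minimax regret → A; maximax → B (disagree)

Column bests: θ=75, φ=195, ψ=85, ω=165, ξ=210.
A regrets: 0, 100, 15, 10, 75 → max 100
B regrets: 55, 0, 0, 145, 0 → max 145
C regrets: 90, 215, 145, 0, 275 → max 275
D regrets: 90, 165, 45, 75, 250 → max 250
E regrets: 75, 260, 65, 120, 140 → max 260
Smallest max regret = 100 → A.
Row maxima: A=155, B=210, C=165, D=90, E=70
Best best-case = 210 → B.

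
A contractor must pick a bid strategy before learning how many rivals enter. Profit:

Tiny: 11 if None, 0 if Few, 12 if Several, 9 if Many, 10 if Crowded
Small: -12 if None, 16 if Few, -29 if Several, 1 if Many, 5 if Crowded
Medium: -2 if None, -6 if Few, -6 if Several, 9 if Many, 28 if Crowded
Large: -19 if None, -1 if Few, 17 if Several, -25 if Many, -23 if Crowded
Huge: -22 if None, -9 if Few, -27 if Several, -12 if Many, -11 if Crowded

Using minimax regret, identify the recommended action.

Column bests: None=11, Few=16, Several=17, Many=9, Crowded=28.
Tiny regrets: 0, 16, 5, 0, 18 → max 18
Small regrets: 23, 0, 46, 8, 23 → max 46
Medium regrets: 13, 22, 23, 0, 0 → max 23
Large regrets: 30, 17, 0, 34, 51 → max 51
Huge regrets: 33, 25, 44, 21, 39 → max 44
Smallest max regret = 18 → Tiny.

Tiny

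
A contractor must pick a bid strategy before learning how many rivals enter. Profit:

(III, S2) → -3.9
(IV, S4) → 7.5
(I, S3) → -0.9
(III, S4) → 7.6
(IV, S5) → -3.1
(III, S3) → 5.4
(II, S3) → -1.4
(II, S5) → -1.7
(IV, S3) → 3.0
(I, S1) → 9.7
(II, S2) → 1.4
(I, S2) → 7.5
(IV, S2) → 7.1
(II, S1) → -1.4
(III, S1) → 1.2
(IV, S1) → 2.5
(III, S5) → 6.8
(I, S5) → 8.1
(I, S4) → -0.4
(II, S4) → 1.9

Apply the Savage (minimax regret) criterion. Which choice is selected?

Column bests: S1=9.7, S2=7.5, S3=5.4, S4=7.6, S5=8.1.
I regrets: 0.0, 0.0, 6.3, 8.0, 0.0 → max 8.0
II regrets: 11.1, 6.1, 6.8, 5.7, 9.8 → max 11.1
III regrets: 8.5, 11.4, 0.0, 0.0, 1.3 → max 11.4
IV regrets: 7.2, 0.4, 2.4, 0.1, 11.2 → max 11.2
Smallest max regret = 8.0 → I.

I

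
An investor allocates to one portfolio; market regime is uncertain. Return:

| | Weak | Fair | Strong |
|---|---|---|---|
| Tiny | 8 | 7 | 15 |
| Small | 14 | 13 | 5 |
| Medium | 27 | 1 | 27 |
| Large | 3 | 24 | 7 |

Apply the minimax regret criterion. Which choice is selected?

Column bests: Weak=27, Fair=24, Strong=27.
Tiny regrets: 19, 17, 12 → max 19
Small regrets: 13, 11, 22 → max 22
Medium regrets: 0, 23, 0 → max 23
Large regrets: 24, 0, 20 → max 24
Smallest max regret = 19 → Tiny.

Tiny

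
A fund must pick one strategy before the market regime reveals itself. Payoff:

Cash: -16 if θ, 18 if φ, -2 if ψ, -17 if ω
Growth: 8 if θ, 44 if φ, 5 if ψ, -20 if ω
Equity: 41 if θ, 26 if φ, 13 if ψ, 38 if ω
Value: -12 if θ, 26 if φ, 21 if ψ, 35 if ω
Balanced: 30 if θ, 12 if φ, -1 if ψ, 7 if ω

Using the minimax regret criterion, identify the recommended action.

Column bests: θ=41, φ=44, ψ=21, ω=38.
Cash regrets: 57, 26, 23, 55 → max 57
Growth regrets: 33, 0, 16, 58 → max 58
Equity regrets: 0, 18, 8, 0 → max 18
Value regrets: 53, 18, 0, 3 → max 53
Balanced regrets: 11, 32, 22, 31 → max 32
Smallest max regret = 18 → Equity.

Equity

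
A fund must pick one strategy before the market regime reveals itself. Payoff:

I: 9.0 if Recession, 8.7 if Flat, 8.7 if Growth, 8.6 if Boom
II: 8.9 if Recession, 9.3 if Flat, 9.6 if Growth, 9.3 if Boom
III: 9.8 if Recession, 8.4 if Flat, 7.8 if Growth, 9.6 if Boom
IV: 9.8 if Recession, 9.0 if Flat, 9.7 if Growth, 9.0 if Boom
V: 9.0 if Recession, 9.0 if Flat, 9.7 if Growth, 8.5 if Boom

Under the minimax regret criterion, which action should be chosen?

IV

Column bests: Recession=9.8, Flat=9.3, Growth=9.7, Boom=9.6.
I regrets: 0.8, 0.6, 1.0, 1.0 → max 1.0
II regrets: 0.9, 0.0, 0.1, 0.3 → max 0.9
III regrets: 0.0, 0.9, 1.9, 0.0 → max 1.9
IV regrets: 0.0, 0.3, 0.0, 0.6 → max 0.6
V regrets: 0.8, 0.3, 0.0, 1.1 → max 1.1
Smallest max regret = 0.6 → IV.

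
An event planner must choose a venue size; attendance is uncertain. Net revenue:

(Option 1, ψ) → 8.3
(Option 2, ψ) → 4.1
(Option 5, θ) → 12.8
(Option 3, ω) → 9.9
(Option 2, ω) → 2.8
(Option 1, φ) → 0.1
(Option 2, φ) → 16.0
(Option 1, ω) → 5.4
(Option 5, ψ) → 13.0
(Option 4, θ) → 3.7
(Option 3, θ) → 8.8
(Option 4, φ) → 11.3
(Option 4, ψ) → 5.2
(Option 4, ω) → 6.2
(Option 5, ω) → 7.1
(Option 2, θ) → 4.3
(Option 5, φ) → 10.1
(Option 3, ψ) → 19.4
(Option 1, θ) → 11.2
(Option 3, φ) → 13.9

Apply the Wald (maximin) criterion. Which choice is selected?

Row minima: Option 1=0.1, Option 2=2.8, Option 3=8.8, Option 4=3.7, Option 5=7.1
Best worst-case = 8.8 → Option 3.

Option 3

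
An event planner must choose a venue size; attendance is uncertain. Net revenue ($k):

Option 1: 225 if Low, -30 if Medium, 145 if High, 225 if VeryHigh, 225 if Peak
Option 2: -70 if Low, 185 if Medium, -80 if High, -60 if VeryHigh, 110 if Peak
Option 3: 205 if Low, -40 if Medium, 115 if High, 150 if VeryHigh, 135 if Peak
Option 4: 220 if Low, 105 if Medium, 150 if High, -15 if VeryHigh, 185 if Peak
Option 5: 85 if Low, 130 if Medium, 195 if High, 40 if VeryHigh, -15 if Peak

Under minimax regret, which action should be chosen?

Column bests: Low=225, Medium=185, High=195, VeryHigh=225, Peak=225.
Option 1 regrets: 0, 215, 50, 0, 0 → max 215
Option 2 regrets: 295, 0, 275, 285, 115 → max 295
Option 3 regrets: 20, 225, 80, 75, 90 → max 225
Option 4 regrets: 5, 80, 45, 240, 40 → max 240
Option 5 regrets: 140, 55, 0, 185, 240 → max 240
Smallest max regret = 215 → Option 1.

Option 1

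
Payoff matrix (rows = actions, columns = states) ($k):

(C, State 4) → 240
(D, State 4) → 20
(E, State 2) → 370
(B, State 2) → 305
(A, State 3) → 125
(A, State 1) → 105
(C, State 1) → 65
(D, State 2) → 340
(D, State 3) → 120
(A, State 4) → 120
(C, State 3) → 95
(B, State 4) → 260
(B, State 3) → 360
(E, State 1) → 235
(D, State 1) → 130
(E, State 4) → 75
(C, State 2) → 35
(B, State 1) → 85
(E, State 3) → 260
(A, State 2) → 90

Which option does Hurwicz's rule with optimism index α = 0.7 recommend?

A: 0.7·125 + 0.3·90 = 114.5
B: 0.7·360 + 0.3·85 = 277.5
C: 0.7·240 + 0.3·35 = 178.5
D: 0.7·340 + 0.3·20 = 244
E: 0.7·370 + 0.3·75 = 281.5
Highest Hurwicz score = 281.5 → E.

E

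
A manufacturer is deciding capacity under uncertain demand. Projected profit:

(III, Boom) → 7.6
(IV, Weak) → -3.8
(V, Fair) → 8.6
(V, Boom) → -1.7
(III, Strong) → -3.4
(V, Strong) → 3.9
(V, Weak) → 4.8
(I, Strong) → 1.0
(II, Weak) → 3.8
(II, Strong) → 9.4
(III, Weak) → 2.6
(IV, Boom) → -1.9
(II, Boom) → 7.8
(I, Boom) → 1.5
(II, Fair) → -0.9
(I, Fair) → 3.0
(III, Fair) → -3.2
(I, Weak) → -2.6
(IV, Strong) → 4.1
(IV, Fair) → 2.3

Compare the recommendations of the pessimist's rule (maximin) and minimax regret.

Row minima: I=-2.6, II=-0.9, III=-3.4, IV=-3.8, V=-1.7
Best worst-case = -0.9 → II.
Column bests: Weak=4.8, Fair=8.6, Strong=9.4, Boom=7.8.
I regrets: 7.4, 5.6, 8.4, 6.3 → max 8.4
II regrets: 1.0, 9.5, 0.0, 0.0 → max 9.5
III regrets: 2.2, 11.8, 12.8, 0.2 → max 12.8
IV regrets: 8.6, 6.3, 5.3, 9.7 → max 9.7
V regrets: 0.0, 0.0, 5.5, 9.5 → max 9.5
Smallest max regret = 8.4 → I.

maximin → II; minimax regret → I (disagree)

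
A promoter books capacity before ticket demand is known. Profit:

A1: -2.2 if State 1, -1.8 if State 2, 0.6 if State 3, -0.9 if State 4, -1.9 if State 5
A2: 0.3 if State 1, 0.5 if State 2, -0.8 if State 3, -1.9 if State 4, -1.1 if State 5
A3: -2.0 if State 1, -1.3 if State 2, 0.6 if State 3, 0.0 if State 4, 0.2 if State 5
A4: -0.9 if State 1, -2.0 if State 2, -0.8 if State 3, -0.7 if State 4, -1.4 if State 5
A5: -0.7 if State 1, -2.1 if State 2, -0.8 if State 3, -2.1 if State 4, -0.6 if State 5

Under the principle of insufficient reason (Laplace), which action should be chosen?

Row averages: A1=-1.24, A2=-0.6, A3=-0.5, A4=-1.16, A5=-1.26
Highest average = -0.5 → A3.

A3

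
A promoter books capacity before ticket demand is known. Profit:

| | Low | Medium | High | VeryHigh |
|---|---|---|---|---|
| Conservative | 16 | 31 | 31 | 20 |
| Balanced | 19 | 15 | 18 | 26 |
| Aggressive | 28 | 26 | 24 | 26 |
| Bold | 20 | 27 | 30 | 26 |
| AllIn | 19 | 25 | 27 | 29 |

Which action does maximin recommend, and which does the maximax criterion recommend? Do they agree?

maximin → Aggressive; maximax → Conservative (disagree)

Row minima: Conservative=16, Balanced=15, Aggressive=24, Bold=20, AllIn=19
Best worst-case = 24 → Aggressive.
Row maxima: Conservative=31, Balanced=26, Aggressive=28, Bold=30, AllIn=29
Best best-case = 31 → Conservative.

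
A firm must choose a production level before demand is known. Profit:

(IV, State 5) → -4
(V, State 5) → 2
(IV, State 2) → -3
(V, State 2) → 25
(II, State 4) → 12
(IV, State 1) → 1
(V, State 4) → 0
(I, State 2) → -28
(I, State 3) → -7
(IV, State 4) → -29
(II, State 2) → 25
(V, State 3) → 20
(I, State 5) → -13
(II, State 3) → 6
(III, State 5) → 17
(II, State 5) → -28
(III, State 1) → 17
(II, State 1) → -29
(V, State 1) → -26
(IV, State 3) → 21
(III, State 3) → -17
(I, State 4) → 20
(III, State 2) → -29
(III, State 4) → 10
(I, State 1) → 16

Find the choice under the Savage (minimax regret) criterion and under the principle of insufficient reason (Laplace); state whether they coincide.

Column bests: State 1=17, State 2=25, State 3=21, State 4=20, State 5=17.
I regrets: 1, 53, 28, 0, 30 → max 53
II regrets: 46, 0, 15, 8, 45 → max 46
III regrets: 0, 54, 38, 10, 0 → max 54
IV regrets: 16, 28, 0, 49, 21 → max 49
V regrets: 43, 0, 1, 20, 15 → max 43
Smallest max regret = 43 → V.
Row averages: I=-2.4, II=-2.8, III=-0.4, IV=-2.8, V=4.2
Highest average = 4.2 → V.

minimax regret → V; laplace → V (agree)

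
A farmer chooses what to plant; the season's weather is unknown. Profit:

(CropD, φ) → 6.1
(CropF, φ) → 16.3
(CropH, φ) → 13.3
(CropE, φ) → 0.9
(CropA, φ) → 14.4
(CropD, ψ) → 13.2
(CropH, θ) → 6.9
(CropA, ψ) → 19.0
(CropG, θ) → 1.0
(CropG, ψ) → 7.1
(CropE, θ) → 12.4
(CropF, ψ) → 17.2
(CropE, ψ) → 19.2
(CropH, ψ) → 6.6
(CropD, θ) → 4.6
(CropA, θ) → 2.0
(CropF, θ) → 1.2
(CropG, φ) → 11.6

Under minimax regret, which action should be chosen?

Column bests: θ=12.4, φ=16.3, ψ=19.2.
CropF regrets: 11.2, 0.0, 2.0 → max 11.2
CropD regrets: 7.8, 10.2, 6.0 → max 10.2
CropE regrets: 0.0, 15.4, 0.0 → max 15.4
CropG regrets: 11.4, 4.7, 12.1 → max 12.1
CropA regrets: 10.4, 1.9, 0.2 → max 10.4
CropH regrets: 5.5, 3.0, 12.6 → max 12.6
Smallest max regret = 10.2 → CropD.

CropD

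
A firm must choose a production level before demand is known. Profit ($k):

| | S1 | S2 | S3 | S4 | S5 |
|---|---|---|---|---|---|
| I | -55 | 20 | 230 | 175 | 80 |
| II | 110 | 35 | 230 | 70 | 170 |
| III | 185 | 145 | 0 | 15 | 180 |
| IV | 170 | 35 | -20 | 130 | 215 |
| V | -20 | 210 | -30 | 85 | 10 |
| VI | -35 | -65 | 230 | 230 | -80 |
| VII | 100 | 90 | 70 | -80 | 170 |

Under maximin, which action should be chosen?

II

Row minima: I=-55, II=35, III=0, IV=-20, V=-30, VI=-80, VII=-80
Best worst-case = 35 → II.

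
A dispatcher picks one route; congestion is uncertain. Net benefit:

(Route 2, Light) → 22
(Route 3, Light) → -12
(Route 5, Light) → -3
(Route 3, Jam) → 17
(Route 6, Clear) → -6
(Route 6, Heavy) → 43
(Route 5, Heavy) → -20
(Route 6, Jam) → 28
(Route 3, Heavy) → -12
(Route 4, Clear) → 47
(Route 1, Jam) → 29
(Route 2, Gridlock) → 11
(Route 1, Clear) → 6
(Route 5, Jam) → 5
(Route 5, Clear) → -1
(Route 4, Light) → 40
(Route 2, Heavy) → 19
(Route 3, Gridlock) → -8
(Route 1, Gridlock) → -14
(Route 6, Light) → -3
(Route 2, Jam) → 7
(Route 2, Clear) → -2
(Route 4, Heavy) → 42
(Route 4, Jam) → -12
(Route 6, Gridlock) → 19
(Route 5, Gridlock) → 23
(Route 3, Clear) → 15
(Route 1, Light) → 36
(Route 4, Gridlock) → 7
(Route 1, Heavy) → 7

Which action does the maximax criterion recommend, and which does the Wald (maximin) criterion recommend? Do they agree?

Row maxima: Route 1=36, Route 2=22, Route 3=17, Route 4=47, Route 5=23, Route 6=43
Best best-case = 47 → Route 4.
Row minima: Route 1=-14, Route 2=-2, Route 3=-12, Route 4=-12, Route 5=-20, Route 6=-6
Best worst-case = -2 → Route 2.

maximax → Route 4; maximin → Route 2 (disagree)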